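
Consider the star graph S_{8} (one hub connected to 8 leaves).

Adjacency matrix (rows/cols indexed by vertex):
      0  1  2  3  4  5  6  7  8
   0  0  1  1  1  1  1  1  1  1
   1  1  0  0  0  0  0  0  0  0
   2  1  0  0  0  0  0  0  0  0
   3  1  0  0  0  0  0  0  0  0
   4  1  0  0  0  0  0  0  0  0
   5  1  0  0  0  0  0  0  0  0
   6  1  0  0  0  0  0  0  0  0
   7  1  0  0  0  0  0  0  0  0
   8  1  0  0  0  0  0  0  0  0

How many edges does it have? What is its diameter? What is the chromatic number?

Star graph S_{8}: the hub connects to all 8 leaves.
Edges = 8.
Diameter = 2 (any leaf to hub is 1, leaf to leaf through hub is 2).
Star graphs are bipartite (hub vs leaves), so chromatic number = 2.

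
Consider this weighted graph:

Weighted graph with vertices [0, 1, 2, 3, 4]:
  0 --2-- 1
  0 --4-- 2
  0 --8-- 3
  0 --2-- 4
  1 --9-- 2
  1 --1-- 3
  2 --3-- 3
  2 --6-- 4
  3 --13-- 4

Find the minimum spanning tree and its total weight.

Applying Kruskal's algorithm (sort edges by weight, add if no cycle):
  Add (1,3) w=1
  Add (0,1) w=2
  Add (0,4) w=2
  Add (2,3) w=3
  Skip (0,2) w=4 (creates cycle)
  Skip (2,4) w=6 (creates cycle)
  Skip (0,3) w=8 (creates cycle)
  Skip (1,2) w=9 (creates cycle)
  Skip (3,4) w=13 (creates cycle)
MST weight = 8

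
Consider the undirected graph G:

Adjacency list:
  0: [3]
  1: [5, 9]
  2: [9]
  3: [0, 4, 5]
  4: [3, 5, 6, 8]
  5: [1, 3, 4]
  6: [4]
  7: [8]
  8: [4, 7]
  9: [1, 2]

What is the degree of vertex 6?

Vertex 6 has neighbors [4], so deg(6) = 1.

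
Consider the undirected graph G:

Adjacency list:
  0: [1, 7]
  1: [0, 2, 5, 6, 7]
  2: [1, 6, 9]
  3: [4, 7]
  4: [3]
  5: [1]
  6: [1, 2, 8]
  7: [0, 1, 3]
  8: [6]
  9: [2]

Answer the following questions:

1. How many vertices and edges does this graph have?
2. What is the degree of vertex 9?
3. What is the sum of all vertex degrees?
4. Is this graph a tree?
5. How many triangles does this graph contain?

Count: 10 vertices, 11 edges.
Vertex 9 has neighbors [2], degree = 1.
Handshaking lemma: 2 * 11 = 22.
A tree on 10 vertices has 9 edges. This graph has 11 edges (2 extra). Not a tree.
Number of triangles = 2.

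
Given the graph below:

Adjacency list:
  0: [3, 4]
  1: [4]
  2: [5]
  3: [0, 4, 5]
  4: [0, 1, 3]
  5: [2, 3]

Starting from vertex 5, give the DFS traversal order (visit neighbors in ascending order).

DFS from vertex 5 (neighbors processed in ascending order):
Visit order: 5, 2, 3, 0, 4, 1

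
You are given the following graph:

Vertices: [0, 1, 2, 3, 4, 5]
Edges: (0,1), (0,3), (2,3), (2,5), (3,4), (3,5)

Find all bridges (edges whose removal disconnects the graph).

A bridge is an edge whose removal increases the number of connected components.
Bridges found: (0,1), (0,3), (3,4)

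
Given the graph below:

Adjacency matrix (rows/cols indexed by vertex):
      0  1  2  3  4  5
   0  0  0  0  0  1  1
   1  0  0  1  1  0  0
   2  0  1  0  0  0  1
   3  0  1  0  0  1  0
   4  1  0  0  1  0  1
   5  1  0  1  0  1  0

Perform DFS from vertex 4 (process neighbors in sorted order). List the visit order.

DFS from vertex 4 (neighbors processed in ascending order):
Visit order: 4, 0, 5, 2, 1, 3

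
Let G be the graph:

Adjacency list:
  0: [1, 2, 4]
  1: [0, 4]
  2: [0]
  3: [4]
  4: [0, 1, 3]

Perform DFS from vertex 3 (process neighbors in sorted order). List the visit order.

DFS from vertex 3 (neighbors processed in ascending order):
Visit order: 3, 4, 0, 1, 2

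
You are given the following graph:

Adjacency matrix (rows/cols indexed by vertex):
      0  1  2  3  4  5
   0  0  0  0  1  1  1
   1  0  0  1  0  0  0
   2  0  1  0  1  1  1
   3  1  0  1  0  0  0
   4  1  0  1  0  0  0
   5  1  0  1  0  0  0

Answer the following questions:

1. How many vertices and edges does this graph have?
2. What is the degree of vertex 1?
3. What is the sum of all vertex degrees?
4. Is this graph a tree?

Count: 6 vertices, 7 edges.
Vertex 1 has neighbors [2], degree = 1.
Handshaking lemma: 2 * 7 = 14.
A tree on 6 vertices has 5 edges. This graph has 7 edges (2 extra). Not a tree.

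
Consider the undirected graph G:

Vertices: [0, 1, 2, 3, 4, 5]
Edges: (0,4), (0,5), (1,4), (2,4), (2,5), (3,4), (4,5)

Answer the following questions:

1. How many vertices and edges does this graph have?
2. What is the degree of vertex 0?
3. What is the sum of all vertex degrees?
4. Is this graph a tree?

Count: 6 vertices, 7 edges.
Vertex 0 has neighbors [4, 5], degree = 2.
Handshaking lemma: 2 * 7 = 14.
A tree on 6 vertices has 5 edges. This graph has 7 edges (2 extra). Not a tree.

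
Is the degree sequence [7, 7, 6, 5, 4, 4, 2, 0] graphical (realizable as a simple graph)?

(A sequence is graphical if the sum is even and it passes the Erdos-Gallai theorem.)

Sum of degrees = 35. Sum is odd, so the sequence is NOT graphical.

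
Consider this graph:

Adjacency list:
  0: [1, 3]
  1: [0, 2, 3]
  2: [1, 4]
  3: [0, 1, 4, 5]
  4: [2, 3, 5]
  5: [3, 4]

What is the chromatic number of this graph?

The graph has a maximum clique of size 3 (lower bound on chromatic number).
A valid 3-coloring: {0: 2, 1: 1, 2: 0, 3: 0, 4: 1, 5: 2}.
Chromatic number = 3.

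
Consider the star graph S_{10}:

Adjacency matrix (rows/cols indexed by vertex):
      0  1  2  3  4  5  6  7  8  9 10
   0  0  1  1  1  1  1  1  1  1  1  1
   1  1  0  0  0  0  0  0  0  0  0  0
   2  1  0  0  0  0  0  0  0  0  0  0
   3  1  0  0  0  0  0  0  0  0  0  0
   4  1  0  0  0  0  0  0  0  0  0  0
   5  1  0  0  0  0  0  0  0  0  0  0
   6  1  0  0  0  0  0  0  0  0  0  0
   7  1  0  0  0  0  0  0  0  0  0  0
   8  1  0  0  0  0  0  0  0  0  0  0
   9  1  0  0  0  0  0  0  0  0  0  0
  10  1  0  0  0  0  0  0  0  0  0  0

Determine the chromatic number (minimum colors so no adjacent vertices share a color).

S_{10} has one hub adjacent to 10 leaves; leaves are pairwise non-adjacent.
Color the hub 0 and every leaf 1.
Chromatic number = 2.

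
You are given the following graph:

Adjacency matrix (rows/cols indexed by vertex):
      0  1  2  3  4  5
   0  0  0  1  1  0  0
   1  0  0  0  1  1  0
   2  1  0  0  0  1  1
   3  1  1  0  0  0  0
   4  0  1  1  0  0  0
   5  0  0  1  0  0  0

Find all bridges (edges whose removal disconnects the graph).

A bridge is an edge whose removal increases the number of connected components.
Bridges found: (2,5)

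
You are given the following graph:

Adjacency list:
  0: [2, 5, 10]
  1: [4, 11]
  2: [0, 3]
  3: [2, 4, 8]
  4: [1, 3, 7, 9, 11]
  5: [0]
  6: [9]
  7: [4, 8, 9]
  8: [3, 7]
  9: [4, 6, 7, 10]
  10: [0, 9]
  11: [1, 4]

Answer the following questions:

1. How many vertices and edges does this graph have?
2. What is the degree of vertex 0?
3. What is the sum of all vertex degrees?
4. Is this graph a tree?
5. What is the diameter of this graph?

Count: 12 vertices, 15 edges.
Vertex 0 has neighbors [2, 5, 10], degree = 3.
Handshaking lemma: 2 * 15 = 30.
A tree on 12 vertices has 11 edges. This graph has 15 edges (4 extra). Not a tree.
Diameter (longest shortest path) = 5.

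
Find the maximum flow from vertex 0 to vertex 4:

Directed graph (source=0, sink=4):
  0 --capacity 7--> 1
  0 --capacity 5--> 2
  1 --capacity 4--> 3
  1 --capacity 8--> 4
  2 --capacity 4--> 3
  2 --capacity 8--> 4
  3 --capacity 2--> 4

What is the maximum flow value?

Computing max flow:
  Flow on (0->1): 7/7
  Flow on (0->2): 5/5
  Flow on (1->4): 7/8
  Flow on (2->4): 5/8
Maximum flow = 12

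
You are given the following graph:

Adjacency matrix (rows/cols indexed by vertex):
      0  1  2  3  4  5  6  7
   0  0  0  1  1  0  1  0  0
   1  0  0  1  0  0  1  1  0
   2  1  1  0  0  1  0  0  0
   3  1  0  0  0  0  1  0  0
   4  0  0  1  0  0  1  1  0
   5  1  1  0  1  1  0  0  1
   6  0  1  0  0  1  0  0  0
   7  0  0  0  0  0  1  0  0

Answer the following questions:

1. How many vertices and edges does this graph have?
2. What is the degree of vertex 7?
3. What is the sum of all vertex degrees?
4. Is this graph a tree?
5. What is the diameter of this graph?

Count: 8 vertices, 11 edges.
Vertex 7 has neighbors [5], degree = 1.
Handshaking lemma: 2 * 11 = 22.
A tree on 8 vertices has 7 edges. This graph has 11 edges (4 extra). Not a tree.
Diameter (longest shortest path) = 3.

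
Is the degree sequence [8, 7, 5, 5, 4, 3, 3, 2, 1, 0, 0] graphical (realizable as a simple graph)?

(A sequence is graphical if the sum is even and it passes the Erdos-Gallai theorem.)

Sum of degrees = 38. Sum is even and passes Erdos-Gallai. The sequence IS graphical.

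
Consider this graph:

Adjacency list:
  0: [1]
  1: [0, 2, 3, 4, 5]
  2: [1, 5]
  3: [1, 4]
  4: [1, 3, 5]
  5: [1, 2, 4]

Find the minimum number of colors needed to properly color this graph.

The graph has a maximum clique of size 3 (lower bound on chromatic number).
A valid 3-coloring: {0: 1, 1: 0, 2: 1, 3: 2, 4: 1, 5: 2}.
Chromatic number = 3.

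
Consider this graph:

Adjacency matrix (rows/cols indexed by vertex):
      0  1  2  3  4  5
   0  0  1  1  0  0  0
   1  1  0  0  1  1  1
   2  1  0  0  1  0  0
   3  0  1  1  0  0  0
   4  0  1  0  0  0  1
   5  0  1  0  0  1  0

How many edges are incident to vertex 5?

Vertex 5 has neighbors [1, 4], so deg(5) = 2.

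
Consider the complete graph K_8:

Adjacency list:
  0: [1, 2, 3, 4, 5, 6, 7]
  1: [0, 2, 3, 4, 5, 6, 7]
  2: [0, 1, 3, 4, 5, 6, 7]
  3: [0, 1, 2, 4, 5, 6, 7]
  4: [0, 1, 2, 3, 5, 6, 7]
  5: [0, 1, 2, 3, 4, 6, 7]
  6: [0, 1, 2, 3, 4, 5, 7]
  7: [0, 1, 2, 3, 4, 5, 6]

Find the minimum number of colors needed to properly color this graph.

In K_8, every vertex is adjacent to every other vertex.
Each vertex needs a unique color.
Chromatic number = 8.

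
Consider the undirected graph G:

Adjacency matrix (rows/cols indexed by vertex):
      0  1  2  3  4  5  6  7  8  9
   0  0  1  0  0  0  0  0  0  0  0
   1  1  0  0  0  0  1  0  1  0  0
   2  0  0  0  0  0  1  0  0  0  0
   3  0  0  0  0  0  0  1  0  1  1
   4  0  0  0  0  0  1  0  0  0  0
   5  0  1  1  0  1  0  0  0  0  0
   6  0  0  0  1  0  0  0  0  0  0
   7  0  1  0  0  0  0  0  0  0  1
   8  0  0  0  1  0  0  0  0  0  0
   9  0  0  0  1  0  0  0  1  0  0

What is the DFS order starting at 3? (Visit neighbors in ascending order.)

DFS from vertex 3 (neighbors processed in ascending order):
Visit order: 3, 6, 8, 9, 7, 1, 0, 5, 2, 4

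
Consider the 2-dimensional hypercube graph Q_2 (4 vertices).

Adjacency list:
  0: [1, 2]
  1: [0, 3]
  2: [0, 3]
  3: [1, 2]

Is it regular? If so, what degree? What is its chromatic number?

In Q_2, every vertex has exactly 2 neighbors (flip one of 2 bits), so it is 2-regular.
Q_2 is bipartite (partition by bit-parity), so chromatic number = 2.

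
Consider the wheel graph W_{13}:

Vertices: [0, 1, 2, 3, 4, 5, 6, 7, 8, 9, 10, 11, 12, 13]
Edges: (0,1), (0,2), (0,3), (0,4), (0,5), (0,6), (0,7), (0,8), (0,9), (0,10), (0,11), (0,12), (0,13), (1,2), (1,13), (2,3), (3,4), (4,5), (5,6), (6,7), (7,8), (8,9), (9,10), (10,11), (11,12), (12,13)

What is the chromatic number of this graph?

W_{13} = C_{13} plus a hub adjacent to every cycle vertex.
The outer cycle needs 3 colors (odd cycle); the hub is adjacent to all of them so needs a fresh color.
Chromatic number = 3 + 1 = 4.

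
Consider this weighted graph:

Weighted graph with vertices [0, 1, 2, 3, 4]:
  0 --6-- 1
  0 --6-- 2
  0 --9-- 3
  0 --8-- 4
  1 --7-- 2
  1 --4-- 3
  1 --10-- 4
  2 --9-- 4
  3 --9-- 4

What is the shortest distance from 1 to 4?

Using Dijkstra's algorithm from vertex 1:
Shortest path: 1 -> 4
Total weight: 10 = 10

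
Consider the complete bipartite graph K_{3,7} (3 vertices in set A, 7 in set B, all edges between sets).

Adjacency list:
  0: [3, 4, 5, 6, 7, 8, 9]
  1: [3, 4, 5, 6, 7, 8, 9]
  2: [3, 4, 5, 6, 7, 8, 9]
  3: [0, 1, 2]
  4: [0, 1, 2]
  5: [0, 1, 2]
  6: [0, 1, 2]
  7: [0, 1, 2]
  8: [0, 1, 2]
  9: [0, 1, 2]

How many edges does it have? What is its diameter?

K_{3,7} has 3 * 7 = 21 edges.
Any vertex reaches any opposite-side vertex in 1 step; same-side vertices reach in 2 steps via any opposite-side vertex.
Diameter = 2.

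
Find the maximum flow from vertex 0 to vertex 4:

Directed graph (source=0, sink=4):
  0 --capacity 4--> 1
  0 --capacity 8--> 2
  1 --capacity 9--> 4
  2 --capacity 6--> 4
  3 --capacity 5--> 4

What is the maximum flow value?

Computing max flow:
  Flow on (0->1): 4/4
  Flow on (0->2): 6/8
  Flow on (1->4): 4/9
  Flow on (2->4): 6/6
Maximum flow = 10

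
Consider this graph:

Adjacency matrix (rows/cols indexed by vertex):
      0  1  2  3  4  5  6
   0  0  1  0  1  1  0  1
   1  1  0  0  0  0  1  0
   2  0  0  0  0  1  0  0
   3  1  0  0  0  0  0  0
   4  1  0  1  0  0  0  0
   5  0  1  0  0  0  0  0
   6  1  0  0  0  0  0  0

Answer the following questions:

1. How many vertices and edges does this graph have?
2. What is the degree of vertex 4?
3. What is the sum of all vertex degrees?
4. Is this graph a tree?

Count: 7 vertices, 6 edges.
Vertex 4 has neighbors [0, 2], degree = 2.
Handshaking lemma: 2 * 6 = 12.
A graph is a tree iff it is connected and has exactly n-1 edges. This graph is connected (all 7 vertices in one component) and has 7-1 = 6 edges. It is a tree.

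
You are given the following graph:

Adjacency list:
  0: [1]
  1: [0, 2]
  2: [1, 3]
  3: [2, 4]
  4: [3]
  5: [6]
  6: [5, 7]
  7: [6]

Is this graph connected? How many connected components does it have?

Checking connectivity: the graph has 2 connected component(s).
Components: [[0, 1, 2, 3, 4], [5, 6, 7]]. The graph is NOT connected.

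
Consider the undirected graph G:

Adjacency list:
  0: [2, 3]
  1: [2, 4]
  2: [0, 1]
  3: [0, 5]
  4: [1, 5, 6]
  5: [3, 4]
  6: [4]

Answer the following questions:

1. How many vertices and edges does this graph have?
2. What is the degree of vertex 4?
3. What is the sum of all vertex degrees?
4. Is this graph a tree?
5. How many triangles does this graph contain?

Count: 7 vertices, 7 edges.
Vertex 4 has neighbors [1, 5, 6], degree = 3.
Handshaking lemma: 2 * 7 = 14.
A tree on 7 vertices has 6 edges. This graph has 7 edges (1 extra). Not a tree.
Number of triangles = 0.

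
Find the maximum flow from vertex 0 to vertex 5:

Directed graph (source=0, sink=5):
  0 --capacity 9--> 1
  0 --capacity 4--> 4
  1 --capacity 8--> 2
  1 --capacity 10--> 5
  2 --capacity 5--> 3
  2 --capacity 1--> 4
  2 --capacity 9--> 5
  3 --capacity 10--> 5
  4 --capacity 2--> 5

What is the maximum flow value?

Computing max flow:
  Flow on (0->1): 9/9
  Flow on (0->4): 2/4
  Flow on (1->5): 9/10
  Flow on (4->5): 2/2
Maximum flow = 11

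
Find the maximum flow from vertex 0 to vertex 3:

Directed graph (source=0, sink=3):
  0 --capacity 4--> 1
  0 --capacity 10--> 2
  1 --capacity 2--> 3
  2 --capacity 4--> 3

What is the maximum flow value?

Computing max flow:
  Flow on (0->1): 2/4
  Flow on (0->2): 4/10
  Flow on (1->3): 2/2
  Flow on (2->3): 4/4
Maximum flow = 6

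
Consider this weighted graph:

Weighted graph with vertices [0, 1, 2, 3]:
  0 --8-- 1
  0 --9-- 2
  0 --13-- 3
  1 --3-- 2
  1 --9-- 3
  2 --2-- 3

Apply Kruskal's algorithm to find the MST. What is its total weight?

Applying Kruskal's algorithm (sort edges by weight, add if no cycle):
  Add (2,3) w=2
  Add (1,2) w=3
  Add (0,1) w=8
  Skip (0,2) w=9 (creates cycle)
  Skip (1,3) w=9 (creates cycle)
  Skip (0,3) w=13 (creates cycle)
MST weight = 13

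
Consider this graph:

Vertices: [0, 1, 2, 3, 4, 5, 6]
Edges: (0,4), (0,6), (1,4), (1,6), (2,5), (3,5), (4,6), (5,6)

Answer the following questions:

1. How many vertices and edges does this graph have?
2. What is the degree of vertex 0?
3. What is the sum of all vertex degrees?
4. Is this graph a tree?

Count: 7 vertices, 8 edges.
Vertex 0 has neighbors [4, 6], degree = 2.
Handshaking lemma: 2 * 8 = 16.
A tree on 7 vertices has 6 edges. This graph has 8 edges (2 extra). Not a tree.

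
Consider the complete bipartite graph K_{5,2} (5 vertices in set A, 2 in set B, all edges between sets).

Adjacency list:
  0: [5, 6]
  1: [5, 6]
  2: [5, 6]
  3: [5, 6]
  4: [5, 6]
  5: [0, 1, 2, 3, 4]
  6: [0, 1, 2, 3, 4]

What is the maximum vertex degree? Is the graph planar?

Set-A vertices have degree 2; set-B vertices have degree 5. Maximum degree = max(5,2) = 5.
min(5,2) <= 2, so K_{5,2} avoids a K_{3,3} subdivision and is planar.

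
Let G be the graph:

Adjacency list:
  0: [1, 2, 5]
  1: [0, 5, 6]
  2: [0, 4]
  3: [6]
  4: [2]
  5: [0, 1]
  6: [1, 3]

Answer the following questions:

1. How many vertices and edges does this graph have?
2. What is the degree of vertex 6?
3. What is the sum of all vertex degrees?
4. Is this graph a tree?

Count: 7 vertices, 7 edges.
Vertex 6 has neighbors [1, 3], degree = 2.
Handshaking lemma: 2 * 7 = 14.
A tree on 7 vertices has 6 edges. This graph has 7 edges (1 extra). Not a tree.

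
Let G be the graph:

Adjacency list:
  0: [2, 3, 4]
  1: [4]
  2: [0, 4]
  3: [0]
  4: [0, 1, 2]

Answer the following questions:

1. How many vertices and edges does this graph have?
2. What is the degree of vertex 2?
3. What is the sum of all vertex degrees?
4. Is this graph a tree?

Count: 5 vertices, 5 edges.
Vertex 2 has neighbors [0, 4], degree = 2.
Handshaking lemma: 2 * 5 = 10.
A tree on 5 vertices has 4 edges. This graph has 5 edges (1 extra). Not a tree.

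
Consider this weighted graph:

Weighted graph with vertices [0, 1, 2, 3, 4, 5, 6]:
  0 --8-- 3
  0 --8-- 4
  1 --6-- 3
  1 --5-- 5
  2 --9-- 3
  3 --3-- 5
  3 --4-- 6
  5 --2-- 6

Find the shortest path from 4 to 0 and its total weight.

Using Dijkstra's algorithm from vertex 4:
Shortest path: 4 -> 0
Total weight: 8 = 8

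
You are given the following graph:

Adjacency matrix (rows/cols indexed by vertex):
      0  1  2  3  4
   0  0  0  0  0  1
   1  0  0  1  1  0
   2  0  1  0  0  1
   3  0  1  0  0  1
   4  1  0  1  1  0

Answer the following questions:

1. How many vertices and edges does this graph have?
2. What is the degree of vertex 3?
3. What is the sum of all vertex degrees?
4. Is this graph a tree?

Count: 5 vertices, 5 edges.
Vertex 3 has neighbors [1, 4], degree = 2.
Handshaking lemma: 2 * 5 = 10.
A tree on 5 vertices has 4 edges. This graph has 5 edges (1 extra). Not a tree.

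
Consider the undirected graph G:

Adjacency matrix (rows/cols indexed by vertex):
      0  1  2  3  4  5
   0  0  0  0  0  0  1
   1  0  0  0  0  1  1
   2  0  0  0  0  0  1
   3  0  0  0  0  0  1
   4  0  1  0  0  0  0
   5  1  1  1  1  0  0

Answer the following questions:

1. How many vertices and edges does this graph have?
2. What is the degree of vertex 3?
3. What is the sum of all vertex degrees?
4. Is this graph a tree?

Count: 6 vertices, 5 edges.
Vertex 3 has neighbors [5], degree = 1.
Handshaking lemma: 2 * 5 = 10.
A graph is a tree iff it is connected and has exactly n-1 edges. This graph is connected (all 6 vertices in one component) and has 6-1 = 5 edges. It is a tree.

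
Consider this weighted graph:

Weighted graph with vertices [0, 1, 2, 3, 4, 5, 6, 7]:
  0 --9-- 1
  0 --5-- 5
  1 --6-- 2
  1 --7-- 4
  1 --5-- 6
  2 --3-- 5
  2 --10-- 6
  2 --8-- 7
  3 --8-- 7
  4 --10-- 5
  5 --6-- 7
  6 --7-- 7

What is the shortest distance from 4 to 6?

Using Dijkstra's algorithm from vertex 4:
Shortest path: 4 -> 1 -> 6
Total weight: 7 + 5 = 12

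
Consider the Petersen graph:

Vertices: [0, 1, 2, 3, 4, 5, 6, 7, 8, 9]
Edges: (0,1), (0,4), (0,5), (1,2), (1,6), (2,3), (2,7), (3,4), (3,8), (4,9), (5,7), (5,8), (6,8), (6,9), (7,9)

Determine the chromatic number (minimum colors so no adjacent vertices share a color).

The Petersen graph contains odd cycles (e.g. the outer 5-cycle), so chi >= 3.
A proper 3-coloring exists (it is a well-known 3-chromatic graph).
Chromatic number = 3.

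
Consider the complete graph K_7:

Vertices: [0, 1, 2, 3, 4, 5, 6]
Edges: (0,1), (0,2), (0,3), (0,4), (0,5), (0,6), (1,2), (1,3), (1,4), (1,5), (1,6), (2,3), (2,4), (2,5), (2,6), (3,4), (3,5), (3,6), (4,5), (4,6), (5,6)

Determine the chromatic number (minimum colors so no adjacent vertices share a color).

In K_7, every vertex is adjacent to every other vertex.
Each vertex needs a unique color.
Chromatic number = 7.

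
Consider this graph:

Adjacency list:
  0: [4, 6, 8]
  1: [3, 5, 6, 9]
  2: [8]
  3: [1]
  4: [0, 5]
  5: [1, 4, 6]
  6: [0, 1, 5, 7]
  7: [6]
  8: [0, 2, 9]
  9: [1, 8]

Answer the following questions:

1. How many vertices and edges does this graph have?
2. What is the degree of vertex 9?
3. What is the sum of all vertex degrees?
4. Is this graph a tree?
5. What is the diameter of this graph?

Count: 10 vertices, 12 edges.
Vertex 9 has neighbors [1, 8], degree = 2.
Handshaking lemma: 2 * 12 = 24.
A tree on 10 vertices has 9 edges. This graph has 12 edges (3 extra). Not a tree.
Diameter (longest shortest path) = 4.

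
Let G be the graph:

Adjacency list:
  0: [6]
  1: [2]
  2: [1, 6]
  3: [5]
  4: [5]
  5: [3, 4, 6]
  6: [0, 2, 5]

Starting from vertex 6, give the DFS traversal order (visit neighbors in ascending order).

DFS from vertex 6 (neighbors processed in ascending order):
Visit order: 6, 0, 2, 1, 5, 3, 4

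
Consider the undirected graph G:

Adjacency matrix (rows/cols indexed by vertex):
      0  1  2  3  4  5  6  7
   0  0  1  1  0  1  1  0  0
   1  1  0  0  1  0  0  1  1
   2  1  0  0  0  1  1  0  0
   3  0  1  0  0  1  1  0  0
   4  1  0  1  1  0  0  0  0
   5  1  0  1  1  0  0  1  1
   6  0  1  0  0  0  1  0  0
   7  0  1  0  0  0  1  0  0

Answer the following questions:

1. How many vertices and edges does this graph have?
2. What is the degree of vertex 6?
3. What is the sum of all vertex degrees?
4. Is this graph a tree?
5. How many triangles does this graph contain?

Count: 8 vertices, 13 edges.
Vertex 6 has neighbors [1, 5], degree = 2.
Handshaking lemma: 2 * 13 = 26.
A tree on 8 vertices has 7 edges. This graph has 13 edges (6 extra). Not a tree.
Number of triangles = 2.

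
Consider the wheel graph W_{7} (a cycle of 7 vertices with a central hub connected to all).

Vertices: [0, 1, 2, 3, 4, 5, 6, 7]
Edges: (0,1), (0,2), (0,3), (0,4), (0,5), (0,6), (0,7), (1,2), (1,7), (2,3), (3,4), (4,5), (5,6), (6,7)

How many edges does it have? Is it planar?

Wheel graph W_{7}: 7 cycle edges + 7 spoke edges = 14 edges.
Total vertices: 8.
The graph is planar.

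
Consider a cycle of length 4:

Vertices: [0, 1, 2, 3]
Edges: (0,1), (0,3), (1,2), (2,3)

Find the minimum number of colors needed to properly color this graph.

This is an even cycle (C_4). Even cycles are bipartite.
Chromatic number = 2.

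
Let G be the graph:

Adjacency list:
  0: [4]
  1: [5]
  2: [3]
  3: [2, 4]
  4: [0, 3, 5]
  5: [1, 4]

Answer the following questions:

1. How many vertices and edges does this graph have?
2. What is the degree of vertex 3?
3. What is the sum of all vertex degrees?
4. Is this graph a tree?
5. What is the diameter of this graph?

Count: 6 vertices, 5 edges.
Vertex 3 has neighbors [2, 4], degree = 2.
Handshaking lemma: 2 * 5 = 10.
A graph is a tree iff it is connected and has exactly n-1 edges. This graph is connected (all 6 vertices in one component) and has 6-1 = 5 edges. It is a tree.
Diameter (longest shortest path) = 4.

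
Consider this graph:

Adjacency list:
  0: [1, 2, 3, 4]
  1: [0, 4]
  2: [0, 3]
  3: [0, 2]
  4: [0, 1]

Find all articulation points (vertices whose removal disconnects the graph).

An articulation point is a vertex whose removal disconnects the graph.
Articulation points: [0]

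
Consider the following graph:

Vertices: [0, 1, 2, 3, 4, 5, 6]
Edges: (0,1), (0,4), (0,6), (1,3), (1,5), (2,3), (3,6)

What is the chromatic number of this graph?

The graph has a maximum clique of size 2 (lower bound on chromatic number).
A valid 2-coloring: {0: 0, 1: 1, 2: 1, 3: 0, 4: 1, 5: 0, 6: 1}.
Chromatic number = 2.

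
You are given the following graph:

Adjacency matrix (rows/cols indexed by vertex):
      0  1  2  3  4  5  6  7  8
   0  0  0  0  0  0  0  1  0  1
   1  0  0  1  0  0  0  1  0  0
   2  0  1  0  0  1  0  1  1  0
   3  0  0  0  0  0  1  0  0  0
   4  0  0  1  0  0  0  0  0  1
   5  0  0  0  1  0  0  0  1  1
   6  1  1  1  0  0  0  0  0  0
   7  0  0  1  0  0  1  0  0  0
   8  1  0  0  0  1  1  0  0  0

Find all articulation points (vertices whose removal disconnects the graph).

An articulation point is a vertex whose removal disconnects the graph.
Articulation points: [5]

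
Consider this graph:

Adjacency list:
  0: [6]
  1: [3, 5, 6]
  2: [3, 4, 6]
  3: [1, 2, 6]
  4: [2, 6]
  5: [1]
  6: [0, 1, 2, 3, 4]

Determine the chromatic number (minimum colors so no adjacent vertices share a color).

The graph has a maximum clique of size 3 (lower bound on chromatic number).
A valid 3-coloring: {0: 1, 1: 1, 2: 1, 3: 2, 4: 2, 5: 0, 6: 0}.
Chromatic number = 3.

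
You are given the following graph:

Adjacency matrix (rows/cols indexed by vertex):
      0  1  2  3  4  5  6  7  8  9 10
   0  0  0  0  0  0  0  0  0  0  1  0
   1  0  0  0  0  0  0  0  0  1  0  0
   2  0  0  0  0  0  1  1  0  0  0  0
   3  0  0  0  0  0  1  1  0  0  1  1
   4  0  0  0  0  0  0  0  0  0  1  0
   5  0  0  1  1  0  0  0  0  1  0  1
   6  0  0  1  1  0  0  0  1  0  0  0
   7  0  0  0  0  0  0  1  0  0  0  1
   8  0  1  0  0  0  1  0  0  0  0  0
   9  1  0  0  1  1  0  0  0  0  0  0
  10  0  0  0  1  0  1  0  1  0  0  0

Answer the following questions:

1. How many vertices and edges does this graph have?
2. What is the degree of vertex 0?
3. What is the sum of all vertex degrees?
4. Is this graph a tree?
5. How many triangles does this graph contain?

Count: 11 vertices, 13 edges.
Vertex 0 has neighbors [9], degree = 1.
Handshaking lemma: 2 * 13 = 26.
A tree on 11 vertices has 10 edges. This graph has 13 edges (3 extra). Not a tree.
Number of triangles = 1.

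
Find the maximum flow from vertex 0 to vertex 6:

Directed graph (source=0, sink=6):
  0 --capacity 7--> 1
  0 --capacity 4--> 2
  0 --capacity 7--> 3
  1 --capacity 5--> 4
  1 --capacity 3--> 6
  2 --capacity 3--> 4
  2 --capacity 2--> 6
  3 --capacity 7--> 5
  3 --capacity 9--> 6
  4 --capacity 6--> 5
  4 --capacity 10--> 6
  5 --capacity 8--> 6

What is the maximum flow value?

Computing max flow:
  Flow on (0->1): 7/7
  Flow on (0->2): 4/4
  Flow on (0->3): 7/7
  Flow on (1->4): 4/5
  Flow on (1->6): 3/3
  Flow on (2->4): 2/3
  Flow on (2->6): 2/2
  Flow on (3->6): 7/9
  Flow on (4->6): 6/10
Maximum flow = 18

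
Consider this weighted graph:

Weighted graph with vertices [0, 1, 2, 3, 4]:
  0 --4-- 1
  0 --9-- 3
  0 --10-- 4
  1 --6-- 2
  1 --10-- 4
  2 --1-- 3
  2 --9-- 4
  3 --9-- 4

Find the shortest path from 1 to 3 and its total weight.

Using Dijkstra's algorithm from vertex 1:
Shortest path: 1 -> 2 -> 3
Total weight: 6 + 1 = 7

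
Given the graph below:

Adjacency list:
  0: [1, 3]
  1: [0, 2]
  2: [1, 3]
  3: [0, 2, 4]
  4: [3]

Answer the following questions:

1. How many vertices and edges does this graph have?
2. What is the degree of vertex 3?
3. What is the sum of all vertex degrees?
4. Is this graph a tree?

Count: 5 vertices, 5 edges.
Vertex 3 has neighbors [0, 2, 4], degree = 3.
Handshaking lemma: 2 * 5 = 10.
A tree on 5 vertices has 4 edges. This graph has 5 edges (1 extra). Not a tree.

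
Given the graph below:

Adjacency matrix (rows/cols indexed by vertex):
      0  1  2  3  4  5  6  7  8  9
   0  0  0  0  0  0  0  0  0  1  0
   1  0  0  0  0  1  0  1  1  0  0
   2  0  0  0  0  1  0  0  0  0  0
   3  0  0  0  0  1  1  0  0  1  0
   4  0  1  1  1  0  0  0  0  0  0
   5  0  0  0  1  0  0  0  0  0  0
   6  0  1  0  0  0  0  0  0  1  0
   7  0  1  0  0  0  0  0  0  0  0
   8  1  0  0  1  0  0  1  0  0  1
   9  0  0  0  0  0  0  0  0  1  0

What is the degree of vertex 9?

Vertex 9 has neighbors [8], so deg(9) = 1.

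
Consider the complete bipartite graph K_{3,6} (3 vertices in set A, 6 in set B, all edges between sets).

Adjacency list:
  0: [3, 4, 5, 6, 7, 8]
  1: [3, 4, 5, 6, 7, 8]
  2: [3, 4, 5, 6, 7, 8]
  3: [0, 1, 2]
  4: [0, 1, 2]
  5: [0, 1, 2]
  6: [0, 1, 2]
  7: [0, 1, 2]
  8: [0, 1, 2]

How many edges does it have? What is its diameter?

K_{3,6} has 3 * 6 = 18 edges.
Any vertex reaches any opposite-side vertex in 1 step; same-side vertices reach in 2 steps via any opposite-side vertex.
Diameter = 2.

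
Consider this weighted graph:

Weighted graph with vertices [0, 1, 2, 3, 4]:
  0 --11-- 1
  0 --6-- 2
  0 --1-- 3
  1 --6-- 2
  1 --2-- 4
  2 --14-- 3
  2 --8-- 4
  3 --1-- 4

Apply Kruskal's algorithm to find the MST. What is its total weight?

Applying Kruskal's algorithm (sort edges by weight, add if no cycle):
  Add (0,3) w=1
  Add (3,4) w=1
  Add (1,4) w=2
  Add (0,2) w=6
  Skip (1,2) w=6 (creates cycle)
  Skip (2,4) w=8 (creates cycle)
  Skip (0,1) w=11 (creates cycle)
  Skip (2,3) w=14 (creates cycle)
MST weight = 10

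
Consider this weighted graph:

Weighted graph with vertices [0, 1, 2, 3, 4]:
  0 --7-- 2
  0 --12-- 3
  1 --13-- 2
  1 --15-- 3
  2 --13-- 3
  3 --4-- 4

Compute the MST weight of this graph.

Applying Kruskal's algorithm (sort edges by weight, add if no cycle):
  Add (3,4) w=4
  Add (0,2) w=7
  Add (0,3) w=12
  Add (1,2) w=13
  Skip (2,3) w=13 (creates cycle)
  Skip (1,3) w=15 (creates cycle)
MST weight = 36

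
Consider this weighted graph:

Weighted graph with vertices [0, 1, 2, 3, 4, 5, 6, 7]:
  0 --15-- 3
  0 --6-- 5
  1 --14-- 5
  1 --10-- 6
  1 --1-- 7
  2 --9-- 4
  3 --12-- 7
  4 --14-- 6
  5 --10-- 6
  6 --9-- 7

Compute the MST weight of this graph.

Applying Kruskal's algorithm (sort edges by weight, add if no cycle):
  Add (1,7) w=1
  Add (0,5) w=6
  Add (2,4) w=9
  Add (6,7) w=9
  Skip (1,6) w=10 (creates cycle)
  Add (5,6) w=10
  Add (3,7) w=12
  Skip (1,5) w=14 (creates cycle)
  Add (4,6) w=14
  Skip (0,3) w=15 (creates cycle)
MST weight = 61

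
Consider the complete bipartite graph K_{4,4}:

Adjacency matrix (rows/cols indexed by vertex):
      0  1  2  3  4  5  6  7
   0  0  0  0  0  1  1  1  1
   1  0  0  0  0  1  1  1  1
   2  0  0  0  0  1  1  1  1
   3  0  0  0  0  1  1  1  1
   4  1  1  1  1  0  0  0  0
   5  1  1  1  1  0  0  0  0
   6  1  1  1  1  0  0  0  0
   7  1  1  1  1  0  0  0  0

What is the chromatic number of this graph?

K_{4,4} is bipartite: vertices split into two independent sets of size 4 and 4.
Color one set 0, the other 1. No adjacent vertices share a color.
Chromatic number = 2.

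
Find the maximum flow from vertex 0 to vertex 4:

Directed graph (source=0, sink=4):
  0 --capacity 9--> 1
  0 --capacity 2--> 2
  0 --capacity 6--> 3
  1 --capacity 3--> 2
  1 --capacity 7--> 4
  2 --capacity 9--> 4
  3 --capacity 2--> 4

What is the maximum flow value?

Computing max flow:
  Flow on (0->1): 9/9
  Flow on (0->2): 2/2
  Flow on (0->3): 2/6
  Flow on (1->2): 2/3
  Flow on (1->4): 7/7
  Flow on (2->4): 4/9
  Flow on (3->4): 2/2
Maximum flow = 13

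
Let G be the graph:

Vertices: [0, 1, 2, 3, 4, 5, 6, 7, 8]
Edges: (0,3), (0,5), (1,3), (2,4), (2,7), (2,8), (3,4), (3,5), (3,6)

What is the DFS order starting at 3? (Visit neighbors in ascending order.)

DFS from vertex 3 (neighbors processed in ascending order):
Visit order: 3, 0, 5, 1, 4, 2, 7, 8, 6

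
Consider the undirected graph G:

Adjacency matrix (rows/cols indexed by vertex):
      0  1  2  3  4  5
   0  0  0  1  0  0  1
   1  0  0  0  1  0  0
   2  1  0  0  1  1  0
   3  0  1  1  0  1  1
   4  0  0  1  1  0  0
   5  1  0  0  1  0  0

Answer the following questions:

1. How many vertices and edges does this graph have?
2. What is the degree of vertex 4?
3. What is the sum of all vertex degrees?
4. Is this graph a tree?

Count: 6 vertices, 7 edges.
Vertex 4 has neighbors [2, 3], degree = 2.
Handshaking lemma: 2 * 7 = 14.
A tree on 6 vertices has 5 edges. This graph has 7 edges (2 extra). Not a tree.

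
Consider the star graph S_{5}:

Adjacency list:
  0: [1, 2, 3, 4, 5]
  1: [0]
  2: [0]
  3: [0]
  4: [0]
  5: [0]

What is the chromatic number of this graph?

S_{5} has one hub adjacent to 5 leaves; leaves are pairwise non-adjacent.
Color the hub 0 and every leaf 1.
Chromatic number = 2.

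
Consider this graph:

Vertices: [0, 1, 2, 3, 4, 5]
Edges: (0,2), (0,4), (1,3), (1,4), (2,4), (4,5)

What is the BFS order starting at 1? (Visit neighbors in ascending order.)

BFS from vertex 1 (neighbors processed in ascending order):
Visit order: 1, 3, 4, 0, 2, 5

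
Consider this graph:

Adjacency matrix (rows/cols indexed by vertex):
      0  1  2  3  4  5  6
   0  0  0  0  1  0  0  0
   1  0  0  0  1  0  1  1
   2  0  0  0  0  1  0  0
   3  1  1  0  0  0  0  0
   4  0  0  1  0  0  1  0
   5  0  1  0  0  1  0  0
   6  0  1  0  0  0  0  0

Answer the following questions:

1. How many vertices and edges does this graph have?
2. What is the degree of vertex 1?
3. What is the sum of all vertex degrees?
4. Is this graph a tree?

Count: 7 vertices, 6 edges.
Vertex 1 has neighbors [3, 5, 6], degree = 3.
Handshaking lemma: 2 * 6 = 12.
A graph is a tree iff it is connected and has exactly n-1 edges. This graph is connected (all 7 vertices in one component) and has 7-1 = 6 edges. It is a tree.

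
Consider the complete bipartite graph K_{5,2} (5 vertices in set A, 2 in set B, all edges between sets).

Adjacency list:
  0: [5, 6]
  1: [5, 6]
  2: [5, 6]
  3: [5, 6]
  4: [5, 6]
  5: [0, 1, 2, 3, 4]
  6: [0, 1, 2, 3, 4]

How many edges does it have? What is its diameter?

K_{5,2} has 5 * 2 = 10 edges.
Any vertex reaches any opposite-side vertex in 1 step; same-side vertices reach in 2 steps via any opposite-side vertex.
Diameter = 2.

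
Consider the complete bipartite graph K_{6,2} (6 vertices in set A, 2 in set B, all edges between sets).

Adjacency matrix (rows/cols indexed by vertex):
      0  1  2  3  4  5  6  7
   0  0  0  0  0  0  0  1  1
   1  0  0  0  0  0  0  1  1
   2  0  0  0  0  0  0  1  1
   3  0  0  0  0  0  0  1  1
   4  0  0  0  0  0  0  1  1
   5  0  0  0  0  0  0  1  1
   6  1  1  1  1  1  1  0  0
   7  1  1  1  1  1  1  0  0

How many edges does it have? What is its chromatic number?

K_{6,2} has 6 * 2 = 12 edges.
Bipartite graphs have chromatic number 2 (color each partition differently).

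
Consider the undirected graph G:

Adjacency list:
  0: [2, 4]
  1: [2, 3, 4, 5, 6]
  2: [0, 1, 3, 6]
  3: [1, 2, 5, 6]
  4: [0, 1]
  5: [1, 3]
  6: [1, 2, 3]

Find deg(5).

Vertex 5 has neighbors [1, 3], so deg(5) = 2.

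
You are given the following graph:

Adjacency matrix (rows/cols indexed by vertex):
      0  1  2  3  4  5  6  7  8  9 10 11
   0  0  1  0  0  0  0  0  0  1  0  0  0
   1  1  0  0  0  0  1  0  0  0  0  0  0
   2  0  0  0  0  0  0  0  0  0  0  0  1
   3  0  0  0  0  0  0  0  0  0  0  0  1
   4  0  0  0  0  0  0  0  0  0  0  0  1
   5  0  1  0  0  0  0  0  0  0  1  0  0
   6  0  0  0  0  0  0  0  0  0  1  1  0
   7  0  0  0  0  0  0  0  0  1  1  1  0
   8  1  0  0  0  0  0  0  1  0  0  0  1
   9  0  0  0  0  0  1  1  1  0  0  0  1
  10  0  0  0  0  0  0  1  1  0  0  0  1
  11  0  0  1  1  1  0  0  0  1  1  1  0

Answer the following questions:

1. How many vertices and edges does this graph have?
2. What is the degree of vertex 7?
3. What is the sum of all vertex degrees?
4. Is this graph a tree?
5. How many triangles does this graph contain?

Count: 12 vertices, 15 edges.
Vertex 7 has neighbors [8, 9, 10], degree = 3.
Handshaking lemma: 2 * 15 = 30.
A tree on 12 vertices has 11 edges. This graph has 15 edges (4 extra). Not a tree.
Number of triangles = 0.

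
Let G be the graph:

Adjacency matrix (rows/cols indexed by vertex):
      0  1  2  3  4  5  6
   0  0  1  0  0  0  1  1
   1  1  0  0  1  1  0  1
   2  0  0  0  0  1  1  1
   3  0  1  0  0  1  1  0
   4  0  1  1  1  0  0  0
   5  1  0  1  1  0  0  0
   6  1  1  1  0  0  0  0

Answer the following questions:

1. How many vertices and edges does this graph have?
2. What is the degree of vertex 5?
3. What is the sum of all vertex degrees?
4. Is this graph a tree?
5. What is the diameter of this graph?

Count: 7 vertices, 11 edges.
Vertex 5 has neighbors [0, 2, 3], degree = 3.
Handshaking lemma: 2 * 11 = 22.
A tree on 7 vertices has 6 edges. This graph has 11 edges (5 extra). Not a tree.
Diameter (longest shortest path) = 2.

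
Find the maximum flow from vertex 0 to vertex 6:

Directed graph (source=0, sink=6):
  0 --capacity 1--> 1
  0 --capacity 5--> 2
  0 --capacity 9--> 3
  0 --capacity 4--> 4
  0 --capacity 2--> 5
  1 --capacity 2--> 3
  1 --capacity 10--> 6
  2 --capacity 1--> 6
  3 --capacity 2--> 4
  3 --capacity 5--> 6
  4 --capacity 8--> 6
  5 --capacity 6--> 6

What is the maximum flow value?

Computing max flow:
  Flow on (0->1): 1/1
  Flow on (0->2): 1/5
  Flow on (0->3): 7/9
  Flow on (0->4): 4/4
  Flow on (0->5): 2/2
  Flow on (1->6): 1/10
  Flow on (2->6): 1/1
  Flow on (3->4): 2/2
  Flow on (3->6): 5/5
  Flow on (4->6): 6/8
  Flow on (5->6): 2/6
Maximum flow = 15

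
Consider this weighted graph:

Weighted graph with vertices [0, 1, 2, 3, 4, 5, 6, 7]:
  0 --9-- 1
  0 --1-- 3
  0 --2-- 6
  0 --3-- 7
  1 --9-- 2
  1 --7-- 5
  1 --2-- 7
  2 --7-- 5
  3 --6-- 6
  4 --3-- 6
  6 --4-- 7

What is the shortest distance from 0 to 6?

Using Dijkstra's algorithm from vertex 0:
Shortest path: 0 -> 6
Total weight: 2 = 2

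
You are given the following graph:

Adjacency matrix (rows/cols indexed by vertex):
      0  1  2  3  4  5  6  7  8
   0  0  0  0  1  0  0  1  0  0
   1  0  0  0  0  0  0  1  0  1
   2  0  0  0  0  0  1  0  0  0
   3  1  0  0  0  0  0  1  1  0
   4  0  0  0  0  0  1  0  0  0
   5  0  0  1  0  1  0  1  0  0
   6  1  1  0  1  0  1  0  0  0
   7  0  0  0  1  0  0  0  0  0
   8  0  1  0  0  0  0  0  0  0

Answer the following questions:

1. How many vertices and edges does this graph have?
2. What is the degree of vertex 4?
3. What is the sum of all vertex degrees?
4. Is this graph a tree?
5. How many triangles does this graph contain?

Count: 9 vertices, 9 edges.
Vertex 4 has neighbors [5], degree = 1.
Handshaking lemma: 2 * 9 = 18.
A tree on 9 vertices has 8 edges. This graph has 9 edges (1 extra). Not a tree.
Number of triangles = 1.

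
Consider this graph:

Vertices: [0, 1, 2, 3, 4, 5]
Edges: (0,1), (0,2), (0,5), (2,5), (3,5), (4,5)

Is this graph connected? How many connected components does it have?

Checking connectivity: the graph has 1 connected component(s).
All vertices are reachable from each other. The graph IS connected.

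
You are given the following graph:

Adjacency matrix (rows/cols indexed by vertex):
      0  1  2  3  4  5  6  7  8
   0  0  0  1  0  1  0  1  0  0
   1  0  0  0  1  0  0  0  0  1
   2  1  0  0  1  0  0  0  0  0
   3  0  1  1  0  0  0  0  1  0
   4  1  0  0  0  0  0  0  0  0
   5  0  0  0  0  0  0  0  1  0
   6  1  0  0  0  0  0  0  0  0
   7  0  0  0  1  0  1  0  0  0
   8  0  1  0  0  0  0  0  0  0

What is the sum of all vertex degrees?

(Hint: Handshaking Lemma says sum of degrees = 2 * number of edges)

Count edges: 8 edges.
By Handshaking Lemma: sum of degrees = 2 * 8 = 16.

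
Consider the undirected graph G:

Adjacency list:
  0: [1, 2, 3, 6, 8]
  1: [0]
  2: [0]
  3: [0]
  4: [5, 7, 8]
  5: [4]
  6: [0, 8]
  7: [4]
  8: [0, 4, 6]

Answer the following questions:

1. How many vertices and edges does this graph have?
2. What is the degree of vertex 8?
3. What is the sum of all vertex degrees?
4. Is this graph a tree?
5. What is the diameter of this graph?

Count: 9 vertices, 9 edges.
Vertex 8 has neighbors [0, 4, 6], degree = 3.
Handshaking lemma: 2 * 9 = 18.
A tree on 9 vertices has 8 edges. This graph has 9 edges (1 extra). Not a tree.
Diameter (longest shortest path) = 4.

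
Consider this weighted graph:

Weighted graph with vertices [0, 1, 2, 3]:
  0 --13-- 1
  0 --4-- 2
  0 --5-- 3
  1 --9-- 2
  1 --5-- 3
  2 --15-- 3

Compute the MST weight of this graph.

Applying Kruskal's algorithm (sort edges by weight, add if no cycle):
  Add (0,2) w=4
  Add (0,3) w=5
  Add (1,3) w=5
  Skip (1,2) w=9 (creates cycle)
  Skip (0,1) w=13 (creates cycle)
  Skip (2,3) w=15 (creates cycle)
MST weight = 14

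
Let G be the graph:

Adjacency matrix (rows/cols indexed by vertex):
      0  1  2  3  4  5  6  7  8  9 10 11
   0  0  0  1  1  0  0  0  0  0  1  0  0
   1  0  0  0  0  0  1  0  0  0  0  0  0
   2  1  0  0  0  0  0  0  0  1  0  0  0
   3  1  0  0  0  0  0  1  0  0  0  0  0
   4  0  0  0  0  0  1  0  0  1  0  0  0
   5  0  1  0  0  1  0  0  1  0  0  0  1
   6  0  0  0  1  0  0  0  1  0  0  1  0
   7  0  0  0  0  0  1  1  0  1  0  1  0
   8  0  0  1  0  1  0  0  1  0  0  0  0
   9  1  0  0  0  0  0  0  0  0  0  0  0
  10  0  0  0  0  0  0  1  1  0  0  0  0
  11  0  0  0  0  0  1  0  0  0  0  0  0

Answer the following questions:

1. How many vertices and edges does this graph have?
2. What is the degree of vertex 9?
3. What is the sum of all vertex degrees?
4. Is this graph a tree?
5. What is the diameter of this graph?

Count: 12 vertices, 14 edges.
Vertex 9 has neighbors [0], degree = 1.
Handshaking lemma: 2 * 14 = 28.
A tree on 12 vertices has 11 edges. This graph has 14 edges (3 extra). Not a tree.
Diameter (longest shortest path) = 6.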